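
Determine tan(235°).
tan(235°) = 1.428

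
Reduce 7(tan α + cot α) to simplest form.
7(tan α + cot α) = 7(sec α csc α) (using Quotient identities)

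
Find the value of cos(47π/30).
cos(47π/30) = 0.2079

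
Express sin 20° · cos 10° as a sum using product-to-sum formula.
sin 20° cos 10° = (1/2)[sin(20°+10°) + sin(20°-10°)]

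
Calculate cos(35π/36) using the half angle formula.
cos(35π/36) = -√((1 + cos 35π/18)/2) = -0.9962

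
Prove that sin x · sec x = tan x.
LHS = sin x · (1/cos x) = sin x/cos x = tan x = RHS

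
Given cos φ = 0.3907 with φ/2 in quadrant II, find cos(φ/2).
cos(φ/2) = ±√((1 + cos φ)/2); negative since φ/2 ∈ QII, so cos(φ/2) = -0.8339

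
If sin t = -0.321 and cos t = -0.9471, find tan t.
tan t = sin t / cos t = 0.3389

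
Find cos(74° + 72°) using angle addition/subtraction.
cos(74° + 72°) = cos 74° cos 72° - sin 74° sin 72° = -0.829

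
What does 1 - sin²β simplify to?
1 - sin²β = cos²β (using Pythagorean identity)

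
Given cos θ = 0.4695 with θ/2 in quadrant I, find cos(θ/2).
cos(θ/2) = ±√((1 + cos θ)/2); positive since θ/2 ∈ QI, so cos(θ/2) = 0.8572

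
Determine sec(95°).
sec(95°) = -11.47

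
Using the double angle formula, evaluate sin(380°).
sin(380°) = 2 sin 190° cos 190° = 0.342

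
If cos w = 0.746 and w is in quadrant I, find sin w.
sin w = 0.6659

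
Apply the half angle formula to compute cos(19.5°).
cos(19.5°) = √((1 + cos 39°)/2) = 0.9426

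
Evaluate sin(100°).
sin(100°) = 0.9848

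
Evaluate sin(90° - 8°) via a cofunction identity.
sin(90° - 8°) = cos(8°) = 0.9903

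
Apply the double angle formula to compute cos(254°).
cos(254°) = cos²127° - sin²127° = -0.2756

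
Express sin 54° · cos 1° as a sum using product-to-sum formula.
sin 54° cos 1° = (1/2)[sin(54°+1°) + sin(54°-1°)]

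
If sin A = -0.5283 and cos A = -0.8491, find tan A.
tan A = sin A / cos A = 0.6222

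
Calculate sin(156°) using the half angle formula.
sin(156°) = √((1 - cos 312°)/2) = 0.4067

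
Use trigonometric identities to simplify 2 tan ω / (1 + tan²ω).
2 tan ω / (1 + tan²ω) = sin(2ω) (using Double angle)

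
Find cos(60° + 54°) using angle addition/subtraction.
cos(60° + 54°) = cos 60° cos 54° - sin 60° sin 54° = -0.4067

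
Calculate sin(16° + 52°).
sin(16° + 52°) = sin 16° cos 52° + cos 16° sin 52° = 0.9272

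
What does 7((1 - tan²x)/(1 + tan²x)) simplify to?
7((1 - tan²x)/(1 + tan²x)) = 7(cos(2x)) (using Double angle)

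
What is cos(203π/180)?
cos(203π/180) = -0.9205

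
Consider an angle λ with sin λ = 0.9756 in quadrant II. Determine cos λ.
cos λ = ±√(1 - sin²λ) = -0.2196 (negative in QII)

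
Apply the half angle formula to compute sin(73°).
sin(73°) = √((1 - cos 146°)/2) = 0.9563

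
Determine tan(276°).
tan(276°) = -9.514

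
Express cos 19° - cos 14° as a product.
cos 19° - cos 14° = -2 sin(16.5°) sin(2.5°)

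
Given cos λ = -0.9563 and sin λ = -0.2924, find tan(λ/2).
tan(λ/2) = sin λ / (1 + cos λ) = -6.691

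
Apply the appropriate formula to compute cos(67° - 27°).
cos(67° - 27°) = cos 67° cos 27° + sin 67° sin 27° = 0.766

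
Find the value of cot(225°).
cot(225°) = 1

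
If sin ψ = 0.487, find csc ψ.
csc ψ = 1/sin ψ = 2.053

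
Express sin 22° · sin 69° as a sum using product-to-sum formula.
sin 22° sin 69° = (1/2)[cos(22°-69°) - cos(22°+69°)]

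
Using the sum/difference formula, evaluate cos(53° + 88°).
cos(53° + 88°) = cos 53° cos 88° - sin 53° sin 88° = -0.7771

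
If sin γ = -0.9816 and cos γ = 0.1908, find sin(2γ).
sin(2γ) = 2 sin γ cos γ = -0.3746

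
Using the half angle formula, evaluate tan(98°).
tan(98°) = sin 196° / (1 + cos 196°) = -7.115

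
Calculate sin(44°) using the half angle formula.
sin(44°) = √((1 - cos 88°)/2) = 0.6947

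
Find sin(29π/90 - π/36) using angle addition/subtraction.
sin(29π/90 - π/36) = sin 29π/90 cos π/36 - cos 29π/90 sin π/36 = 0.7986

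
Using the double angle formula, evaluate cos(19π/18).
cos(19π/18) = cos²19π/36 - sin²19π/36 = -0.9848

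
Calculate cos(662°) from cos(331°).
cos(662°) = cos²331° - sin²331° = 0.5299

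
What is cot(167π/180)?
cot(167π/180) = -4.331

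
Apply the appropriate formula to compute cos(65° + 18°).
cos(65° + 18°) = cos 65° cos 18° - sin 65° sin 18° = 0.1219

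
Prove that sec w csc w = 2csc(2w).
RHS = 2/sin(2w) = 2/(2 sin w cos w) = 1/(sin w cos w) = (1/cos w)(1/sin w) = sec w csc w = LHS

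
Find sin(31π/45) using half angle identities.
sin(31π/45) = √((1 - cos 62π/45)/2) = 0.829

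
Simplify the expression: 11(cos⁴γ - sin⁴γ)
11(cos⁴γ - sin⁴γ) = 11(cos(2γ)) (using Factoring + double angle)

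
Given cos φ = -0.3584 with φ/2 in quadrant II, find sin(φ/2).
sin(φ/2) = ±√((1 - cos φ)/2); positive since φ/2 ∈ QII, so sin(φ/2) = 0.8241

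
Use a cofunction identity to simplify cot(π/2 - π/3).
cot(π/2 - π/3) = tan(π/3)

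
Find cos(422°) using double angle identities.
cos(422°) = cos²211° - sin²211° = 0.4695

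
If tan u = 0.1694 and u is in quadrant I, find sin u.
sin u = 0.167 (using tan²u + 1 = sec²u)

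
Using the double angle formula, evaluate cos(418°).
cos(418°) = cos²209° - sin²209° = 0.5299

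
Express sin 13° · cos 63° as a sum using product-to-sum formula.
sin 13° cos 63° = (1/2)[sin(13°+63°) + sin(13°-63°)]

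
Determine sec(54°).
sec(54°) = 1.701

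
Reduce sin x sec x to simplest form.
sin x sec x = tan x (using Reciprocal + quotient)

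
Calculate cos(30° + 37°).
cos(30° + 37°) = cos 30° cos 37° - sin 30° sin 37° = 0.3907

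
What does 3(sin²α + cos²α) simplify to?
3(sin²α + cos²α) = 3 (using Pythagorean identity)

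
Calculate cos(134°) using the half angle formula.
cos(134°) = -√((1 + cos 268°)/2) = -0.6947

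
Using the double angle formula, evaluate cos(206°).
cos(206°) = cos²103° - sin²103° = -0.8988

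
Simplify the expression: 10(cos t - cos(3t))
10(cos t - cos(3t)) = 10(2 sin(2t) sin t) (using Sum-to-product)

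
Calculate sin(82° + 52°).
sin(82° + 52°) = sin 82° cos 52° + cos 82° sin 52° = 0.7193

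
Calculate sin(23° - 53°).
sin(23° - 53°) = sin 23° cos 53° - cos 23° sin 53° = -1/2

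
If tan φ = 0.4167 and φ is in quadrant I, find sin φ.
sin φ = 0.3846 (using tan²φ + 1 = sec²φ)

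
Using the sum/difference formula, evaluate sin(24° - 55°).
sin(24° - 55°) = sin 24° cos 55° - cos 24° sin 55° = -0.515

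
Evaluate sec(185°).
sec(185°) = -1.004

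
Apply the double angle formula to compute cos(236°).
cos(236°) = 1 - 2sin²118° = -0.5592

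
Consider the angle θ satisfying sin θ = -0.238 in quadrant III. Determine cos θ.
cos θ = ±√(1 - sin²θ) = -0.9713 (negative in QIII)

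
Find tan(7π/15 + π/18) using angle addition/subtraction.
tan(7π/15 + π/18) = (tan 7π/15 + tan π/18)/(1 - tan 7π/15 tan π/18) = -14.3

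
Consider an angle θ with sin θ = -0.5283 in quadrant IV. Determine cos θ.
cos θ = √(1 - sin²θ) = 0.8491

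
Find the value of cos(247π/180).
cos(247π/180) = -0.3907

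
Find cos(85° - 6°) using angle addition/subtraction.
cos(85° - 6°) = cos 85° cos 6° + sin 85° sin 6° = 0.1908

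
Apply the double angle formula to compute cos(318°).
cos(318°) = cos²159° - sin²159° = 0.7431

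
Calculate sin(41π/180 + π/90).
sin(41π/180 + π/90) = sin 41π/180 cos π/90 + cos 41π/180 sin π/90 = 0.682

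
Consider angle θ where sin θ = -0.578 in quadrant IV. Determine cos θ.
cos θ = √(1 - sin²θ) = 0.816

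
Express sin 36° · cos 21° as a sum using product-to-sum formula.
sin 36° cos 21° = (1/2)[sin(36°+21°) + sin(36°-21°)]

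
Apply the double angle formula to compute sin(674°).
sin(674°) = 2 sin 337° cos 337° = -0.7193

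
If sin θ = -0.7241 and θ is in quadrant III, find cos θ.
cos θ = -0.6897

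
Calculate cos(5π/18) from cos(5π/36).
cos(5π/18) = cos²5π/36 - sin²5π/36 = 0.6428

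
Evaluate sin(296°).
sin(296°) = -0.8988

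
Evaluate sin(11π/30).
sin(11π/30) = 0.9135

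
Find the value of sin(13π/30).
sin(13π/30) = 0.9781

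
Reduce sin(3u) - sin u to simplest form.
sin(3u) - sin u = 2 cos(2u) sin u (using Sum-to-product)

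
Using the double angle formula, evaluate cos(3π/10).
cos(3π/10) = cos²3π/20 - sin²3π/20 = 0.5878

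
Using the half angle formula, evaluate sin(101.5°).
sin(101.5°) = √((1 - cos 203°)/2) = 0.9799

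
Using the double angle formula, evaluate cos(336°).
cos(336°) = cos²168° - sin²168° = 0.9135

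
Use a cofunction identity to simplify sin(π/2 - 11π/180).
sin(π/2 - 11π/180) = cos(11π/180)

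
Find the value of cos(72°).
cos(72°) = 0.309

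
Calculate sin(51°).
sin(51°) = 0.7771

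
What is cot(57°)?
cot(57°) = 0.6494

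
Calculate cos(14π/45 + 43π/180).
cos(14π/45 + 43π/180) = cos 14π/45 cos 43π/180 - sin 14π/45 sin 43π/180 = -0.1564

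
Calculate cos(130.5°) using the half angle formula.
cos(130.5°) = -√((1 + cos 261°)/2) = -0.6494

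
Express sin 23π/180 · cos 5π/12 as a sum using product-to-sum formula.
sin 23π/180 cos 5π/12 = (1/2)[sin(23π/180+5π/12) + sin(23π/180-5π/12)]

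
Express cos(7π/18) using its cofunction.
cos(7π/18) = sin(π/2 - 7π/18) = sin(π/9)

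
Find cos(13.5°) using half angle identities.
cos(13.5°) = √((1 + cos 27°)/2) = 0.9724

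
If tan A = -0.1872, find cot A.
cot A = 1/tan A = -5.342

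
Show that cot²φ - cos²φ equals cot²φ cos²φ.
LHS = cos²φ/sin²φ - cos²φ = cos²φ(1/sin²φ - 1) = cos²φ · (1 - sin²φ)/sin²φ = cos²φ · cos²φ/sin²φ = cos²φ · cot²φ = RHS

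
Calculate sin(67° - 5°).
sin(67° - 5°) = sin 67° cos 5° - cos 67° sin 5° = 0.8829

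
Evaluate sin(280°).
sin(280°) = -0.9848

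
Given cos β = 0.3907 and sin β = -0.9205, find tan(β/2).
tan(β/2) = sin β / (1 + cos β) = -0.6619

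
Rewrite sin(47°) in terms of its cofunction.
sin(47°) = cos(90° - 47°) = cos(43°)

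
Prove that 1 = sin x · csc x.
RHS = sin x · (1/sin x) = 1 = LHS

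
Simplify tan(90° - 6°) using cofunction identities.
tan(90° - 6°) = cot(6°)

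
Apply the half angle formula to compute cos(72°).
cos(72°) = √((1 + cos 144°)/2) = 0.309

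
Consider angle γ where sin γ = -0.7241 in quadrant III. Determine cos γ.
cos γ = ±√(1 - sin²γ) = -0.6897 (negative in QIII)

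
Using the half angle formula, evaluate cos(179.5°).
cos(179.5°) = -√((1 + cos 359°)/2) = -1.0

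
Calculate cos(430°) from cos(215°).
cos(430°) = cos²215° - sin²215° = 0.342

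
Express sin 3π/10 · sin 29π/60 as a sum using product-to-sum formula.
sin 3π/10 sin 29π/60 = (1/2)[cos(3π/10-29π/60) - cos(3π/10+29π/60)]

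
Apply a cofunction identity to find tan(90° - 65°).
tan(90° - 65°) = cot(65°) = 0.4663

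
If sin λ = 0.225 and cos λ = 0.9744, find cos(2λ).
cos(2λ) = cos²λ - sin²λ = 0.8988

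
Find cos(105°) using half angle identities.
cos(105°) = -√((1 + cos 210°)/2) = -(√6-√2)/4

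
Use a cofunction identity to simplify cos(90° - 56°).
cos(90° - 56°) = sin(56°)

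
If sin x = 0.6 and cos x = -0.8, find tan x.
tan x = sin x / cos x = -0.75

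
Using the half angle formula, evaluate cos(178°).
cos(178°) = -√((1 + cos 356°)/2) = -0.9994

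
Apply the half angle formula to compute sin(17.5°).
sin(17.5°) = √((1 - cos 35°)/2) = 0.3007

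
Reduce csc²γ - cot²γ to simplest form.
csc²γ - cot²γ = 1 (using Pythagorean identity)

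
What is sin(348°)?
sin(348°) = -0.2079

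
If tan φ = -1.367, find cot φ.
cot φ = 1/tan φ = -0.7315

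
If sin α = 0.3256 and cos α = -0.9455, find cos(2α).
cos(2α) = cos²α - sin²α = 0.788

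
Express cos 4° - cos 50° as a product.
cos 4° - cos 50° = -2 sin(27°) sin(-23°)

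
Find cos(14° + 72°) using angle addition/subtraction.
cos(14° + 72°) = cos 14° cos 72° - sin 14° sin 72° = 0.06976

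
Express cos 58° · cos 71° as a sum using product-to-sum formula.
cos 58° cos 71° = (1/2)[cos(58°-71°) + cos(58°+71°)]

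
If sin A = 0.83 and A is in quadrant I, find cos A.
cos A = 0.5578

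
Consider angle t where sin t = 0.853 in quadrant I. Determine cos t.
cos t = √(1 - sin²t) = 0.5219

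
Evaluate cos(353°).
cos(353°) = 0.9925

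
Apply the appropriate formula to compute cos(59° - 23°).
cos(59° - 23°) = cos 59° cos 23° + sin 59° sin 23° = 0.809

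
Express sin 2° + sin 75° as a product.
sin 2° + sin 75° = 2 sin(38.5°) cos(-36.5°)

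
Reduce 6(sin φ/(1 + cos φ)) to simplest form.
6(sin φ/(1 + cos φ)) = 6(tan(φ/2)) (using Half angle)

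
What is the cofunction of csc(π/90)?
csc(π/90) = sec(π/2 - π/90) = sec(22π/45)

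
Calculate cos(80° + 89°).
cos(80° + 89°) = cos 80° cos 89° - sin 80° sin 89° = -0.9816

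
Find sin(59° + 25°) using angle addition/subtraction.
sin(59° + 25°) = sin 59° cos 25° + cos 59° sin 25° = 0.9945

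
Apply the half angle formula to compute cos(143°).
cos(143°) = -√((1 + cos 286°)/2) = -0.7986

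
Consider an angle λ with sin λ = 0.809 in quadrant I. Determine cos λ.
cos λ = √(1 - sin²λ) = 0.5878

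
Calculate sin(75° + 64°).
sin(75° + 64°) = sin 75° cos 64° + cos 75° sin 64° = 0.6561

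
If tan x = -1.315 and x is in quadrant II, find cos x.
cos x = -0.6053 (using tan²x + 1 = sec²x)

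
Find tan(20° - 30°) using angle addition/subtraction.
tan(20° - 30°) = (tan 20° - tan 30°)/(1 + tan 20° tan 30°) = -0.1763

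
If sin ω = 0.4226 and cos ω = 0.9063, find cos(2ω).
cos(2ω) = cos²ω - sin²ω = 0.6428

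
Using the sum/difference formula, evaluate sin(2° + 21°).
sin(2° + 21°) = sin 2° cos 21° + cos 2° sin 21° = 0.3907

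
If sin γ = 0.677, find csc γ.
csc γ = 1/sin γ = 1.477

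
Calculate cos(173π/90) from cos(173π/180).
cos(173π/90) = cos²173π/180 - sin²173π/180 = 0.9703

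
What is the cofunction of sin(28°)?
sin(28°) = cos(90° - 28°) = cos(62°)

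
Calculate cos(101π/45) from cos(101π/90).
cos(101π/45) = cos²101π/90 - sin²101π/90 = 0.7193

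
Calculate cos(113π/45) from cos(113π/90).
cos(113π/45) = cos²113π/90 - sin²113π/90 = -0.0349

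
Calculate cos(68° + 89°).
cos(68° + 89°) = cos 68° cos 89° - sin 68° sin 89° = -0.9205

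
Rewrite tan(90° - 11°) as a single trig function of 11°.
tan(90° - 11°) = cot(11°)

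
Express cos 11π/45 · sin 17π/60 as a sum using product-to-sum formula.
cos 11π/45 sin 17π/60 = (1/2)[sin(11π/45+17π/60) - sin(11π/45-17π/60)]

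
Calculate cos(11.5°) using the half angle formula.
cos(11.5°) = √((1 + cos 23°)/2) = 0.9799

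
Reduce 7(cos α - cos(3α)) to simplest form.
7(cos α - cos(3α)) = 7(2 sin(2α) sin α) (using Sum-to-product)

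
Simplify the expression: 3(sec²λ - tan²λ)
3(sec²λ - tan²λ) = 3 (using Pythagorean identity)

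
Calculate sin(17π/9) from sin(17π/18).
sin(17π/9) = 2 sin 17π/18 cos 17π/18 = -0.342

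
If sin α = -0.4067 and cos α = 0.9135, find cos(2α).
cos(2α) = cos²α - sin²α = 0.6691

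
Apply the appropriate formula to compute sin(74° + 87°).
sin(74° + 87°) = sin 74° cos 87° + cos 74° sin 87° = 0.3256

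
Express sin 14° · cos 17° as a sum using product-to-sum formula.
sin 14° cos 17° = (1/2)[sin(14°+17°) + sin(14°-17°)]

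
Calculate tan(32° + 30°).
tan(32° + 30°) = (tan 32° + tan 30°)/(1 - tan 32° tan 30°) = 1.881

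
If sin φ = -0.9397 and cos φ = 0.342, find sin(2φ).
sin(2φ) = 2 sin φ cos φ = -0.6428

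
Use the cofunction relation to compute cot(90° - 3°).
cot(90° - 3°) = tan(3°) = 0.05241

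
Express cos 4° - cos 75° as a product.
cos 4° - cos 75° = -2 sin(39.5°) sin(-35.5°)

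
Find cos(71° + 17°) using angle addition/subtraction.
cos(71° + 17°) = cos 71° cos 17° - sin 71° sin 17° = 0.0349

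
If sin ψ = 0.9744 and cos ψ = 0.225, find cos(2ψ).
cos(2ψ) = cos²ψ - sin²ψ = -0.8988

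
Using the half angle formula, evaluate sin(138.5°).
sin(138.5°) = √((1 - cos 277°)/2) = 0.6626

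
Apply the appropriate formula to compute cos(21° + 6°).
cos(21° + 6°) = cos 21° cos 6° - sin 21° sin 6° = 0.891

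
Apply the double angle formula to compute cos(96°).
cos(96°) = cos²48° - sin²48° = -0.1045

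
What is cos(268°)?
cos(268°) = -0.0349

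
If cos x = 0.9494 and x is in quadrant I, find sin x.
sin x = 0.3141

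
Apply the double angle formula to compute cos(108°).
cos(108°) = cos²54° - sin²54° = -0.309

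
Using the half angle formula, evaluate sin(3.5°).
sin(3.5°) = √((1 - cos 7°)/2) = 0.06105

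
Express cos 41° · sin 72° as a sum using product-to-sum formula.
cos 41° sin 72° = (1/2)[sin(41°+72°) - sin(41°-72°)]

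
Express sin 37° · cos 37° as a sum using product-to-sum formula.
sin 37° cos 37° = (1/2)[sin(37°+37°) + sin(37°-37°)]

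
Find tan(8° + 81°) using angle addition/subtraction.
tan(8° + 81°) = (tan 8° + tan 81°)/(1 - tan 8° tan 81°) = 57.29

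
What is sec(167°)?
sec(167°) = -1.026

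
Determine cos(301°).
cos(301°) = 0.515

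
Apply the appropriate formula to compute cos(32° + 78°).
cos(32° + 78°) = cos 32° cos 78° - sin 32° sin 78° = -0.342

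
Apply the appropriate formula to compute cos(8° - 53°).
cos(8° - 53°) = cos 8° cos 53° + sin 8° sin 53° = √2/2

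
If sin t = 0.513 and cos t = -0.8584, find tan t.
tan t = sin t / cos t = -0.5976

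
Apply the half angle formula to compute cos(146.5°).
cos(146.5°) = -√((1 + cos 293°)/2) = -0.8339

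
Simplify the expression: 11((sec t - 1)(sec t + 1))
11((sec t - 1)(sec t + 1)) = 11(tan²t) (using Diff. of squares)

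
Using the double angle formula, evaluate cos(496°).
cos(496°) = cos²248° - sin²248° = -0.7193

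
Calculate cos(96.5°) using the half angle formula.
cos(96.5°) = -√((1 + cos 193°)/2) = -0.1132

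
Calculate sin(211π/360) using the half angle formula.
sin(211π/360) = √((1 - cos 211π/180)/2) = 0.9636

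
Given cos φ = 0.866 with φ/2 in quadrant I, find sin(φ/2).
sin(φ/2) = ±√((1 - cos φ)/2); positive since φ/2 ∈ QI, so sin(φ/2) = 0.2588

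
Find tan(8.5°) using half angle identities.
tan(8.5°) = sin 17° / (1 + cos 17°) = 0.1495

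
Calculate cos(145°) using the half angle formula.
cos(145°) = -√((1 + cos 290°)/2) = -0.8192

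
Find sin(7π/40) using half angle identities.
sin(7π/40) = √((1 - cos 7π/20)/2) = 0.5225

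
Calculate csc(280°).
csc(280°) = -1.015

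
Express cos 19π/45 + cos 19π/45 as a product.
cos 19π/45 + cos 19π/45 = 2 cos(19π/45) cos(0)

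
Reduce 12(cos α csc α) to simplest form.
12(cos α csc α) = 12(cot α) (using Reciprocal + quotient)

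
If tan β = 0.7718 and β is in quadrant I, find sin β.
sin β = 0.611 (using tan²β + 1 = sec²β)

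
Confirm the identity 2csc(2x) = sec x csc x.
LHS = 2/sin(2x) = 2/(2 sin x cos x) = 1/(sin x cos x) = (1/cos x)(1/sin x) = sec x csc x = RHS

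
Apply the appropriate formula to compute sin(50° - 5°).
sin(50° - 5°) = sin 50° cos 5° - cos 50° sin 5° = √2/2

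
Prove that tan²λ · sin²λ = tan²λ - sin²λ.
RHS = sin²λ/cos²λ - sin²λ = sin²λ(1/cos²λ - 1) = sin²λ · (1 - cos²λ)/cos²λ = sin²λ · sin²λ/cos²λ = sin²λ · tan²λ = LHS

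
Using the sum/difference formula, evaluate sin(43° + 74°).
sin(43° + 74°) = sin 43° cos 74° + cos 43° sin 74° = 0.891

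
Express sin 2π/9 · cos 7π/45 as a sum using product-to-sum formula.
sin 2π/9 cos 7π/45 = (1/2)[sin(2π/9+7π/45) + sin(2π/9-7π/45)]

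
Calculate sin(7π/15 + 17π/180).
sin(7π/15 + 17π/180) = sin 7π/15 cos 17π/180 + cos 7π/15 sin 17π/180 = 0.9816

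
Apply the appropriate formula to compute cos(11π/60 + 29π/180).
cos(11π/60 + 29π/180) = cos 11π/60 cos 29π/180 - sin 11π/60 sin 29π/180 = 0.4695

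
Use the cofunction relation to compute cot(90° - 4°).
cot(90° - 4°) = tan(4°) = 0.06993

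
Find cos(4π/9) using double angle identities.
cos(4π/9) = cos²2π/9 - sin²2π/9 = 0.1736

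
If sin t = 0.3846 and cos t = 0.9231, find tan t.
tan t = sin t / cos t = 0.4166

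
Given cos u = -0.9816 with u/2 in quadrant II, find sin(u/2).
sin(u/2) = ±√((1 - cos u)/2); positive since u/2 ∈ QII, so sin(u/2) = 0.9954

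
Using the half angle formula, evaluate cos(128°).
cos(128°) = -√((1 + cos 256°)/2) = -0.6157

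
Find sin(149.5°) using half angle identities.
sin(149.5°) = √((1 - cos 299°)/2) = 0.5075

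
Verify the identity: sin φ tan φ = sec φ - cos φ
RHS = 1/cos φ - cos φ = (1 - cos²φ)/cos φ = sin²φ/cos φ = sin φ · (sin φ/cos φ) = sin φ tan φ = LHS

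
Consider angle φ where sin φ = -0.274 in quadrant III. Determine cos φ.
cos φ = ±√(1 - sin²φ) = -0.9617 (negative in QIII)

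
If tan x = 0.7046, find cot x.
cot x = 1/tan x = 1.419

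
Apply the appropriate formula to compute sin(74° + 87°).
sin(74° + 87°) = sin 74° cos 87° + cos 74° sin 87° = 0.3256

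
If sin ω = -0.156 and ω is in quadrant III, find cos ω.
cos ω = -0.9878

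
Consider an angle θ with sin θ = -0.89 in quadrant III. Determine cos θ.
cos θ = ±√(1 - sin²θ) = -0.456 (negative in QIII)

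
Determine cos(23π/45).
cos(23π/45) = -0.0349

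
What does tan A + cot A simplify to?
tan A + cot A = sec A csc A (using Quotient identities)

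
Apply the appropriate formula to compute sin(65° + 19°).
sin(65° + 19°) = sin 65° cos 19° + cos 65° sin 19° = 0.9945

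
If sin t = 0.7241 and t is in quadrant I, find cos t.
cos t = 0.6897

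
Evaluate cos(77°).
cos(77°) = 0.225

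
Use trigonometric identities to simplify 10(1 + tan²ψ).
10(1 + tan²ψ) = 10(sec²ψ) (using Pythagorean identity)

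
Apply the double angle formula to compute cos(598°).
cos(598°) = cos²299° - sin²299° = -0.5299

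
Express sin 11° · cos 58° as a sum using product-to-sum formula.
sin 11° cos 58° = (1/2)[sin(11°+58°) + sin(11°-58°)]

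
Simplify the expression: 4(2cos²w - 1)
4(2cos²w - 1) = 4(cos(2w)) (using Double angle)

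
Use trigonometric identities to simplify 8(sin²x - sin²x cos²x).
8(sin²x - sin²x cos²x) = 8(sin⁴x) (using Factoring)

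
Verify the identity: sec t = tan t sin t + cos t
RHS = sin²t/cos t + cos t = (sin²t + cos²t)/cos t = 1/cos t = sec t = LHS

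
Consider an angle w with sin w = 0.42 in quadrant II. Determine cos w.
cos w = ±√(1 - sin²w) = -0.9075 (negative in QII)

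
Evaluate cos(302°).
cos(302°) = 0.5299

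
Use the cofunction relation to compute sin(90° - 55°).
sin(90° - 55°) = cos(55°) = 0.5736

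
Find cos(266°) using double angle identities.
cos(266°) = cos²133° - sin²133° = -0.06976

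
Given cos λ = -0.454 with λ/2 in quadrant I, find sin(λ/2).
sin(λ/2) = ±√((1 - cos λ)/2); positive since λ/2 ∈ QI, so sin(λ/2) = 0.8526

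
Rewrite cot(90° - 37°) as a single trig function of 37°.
cot(90° - 37°) = tan(37°)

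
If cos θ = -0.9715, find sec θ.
sec θ = 1/cos θ = -1.029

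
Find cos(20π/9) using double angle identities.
cos(20π/9) = cos²10π/9 - sin²10π/9 = 0.766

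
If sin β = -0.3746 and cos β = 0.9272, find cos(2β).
cos(2β) = cos²β - sin²β = 0.7194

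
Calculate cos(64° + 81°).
cos(64° + 81°) = cos 64° cos 81° - sin 64° sin 81° = -0.8192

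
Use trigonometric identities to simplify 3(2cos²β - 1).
3(2cos²β - 1) = 3(cos(2β)) (using Double angle)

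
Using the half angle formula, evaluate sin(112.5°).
sin(112.5°) = √((1 - cos 225°)/2) = √(2+√2)/2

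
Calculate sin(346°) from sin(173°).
sin(346°) = 2 sin 173° cos 173° = -0.2419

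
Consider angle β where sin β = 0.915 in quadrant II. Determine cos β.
cos β = ±√(1 - sin²β) = -0.4035 (negative in QII)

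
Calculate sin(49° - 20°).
sin(49° - 20°) = sin 49° cos 20° - cos 49° sin 20° = 0.4848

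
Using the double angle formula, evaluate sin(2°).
sin(2°) = 2 sin 1° cos 1° = 0.0349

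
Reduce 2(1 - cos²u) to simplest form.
2(1 - cos²u) = 2(sin²u) (using Pythagorean identity)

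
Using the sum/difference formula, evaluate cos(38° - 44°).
cos(38° - 44°) = cos 38° cos 44° + sin 38° sin 44° = 0.9945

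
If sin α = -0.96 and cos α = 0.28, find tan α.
tan α = sin α / cos α = -3.429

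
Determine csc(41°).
csc(41°) = 1.524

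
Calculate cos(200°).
cos(200°) = -0.9397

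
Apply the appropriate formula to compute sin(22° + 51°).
sin(22° + 51°) = sin 22° cos 51° + cos 22° sin 51° = 0.9563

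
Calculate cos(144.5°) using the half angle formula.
cos(144.5°) = -√((1 + cos 289°)/2) = -0.8141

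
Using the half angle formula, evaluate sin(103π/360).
sin(103π/360) = √((1 - cos 103π/180)/2) = 0.7826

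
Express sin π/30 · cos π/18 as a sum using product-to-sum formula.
sin π/30 cos π/18 = (1/2)[sin(π/30+π/18) + sin(π/30-π/18)]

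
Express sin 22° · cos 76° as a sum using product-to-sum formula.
sin 22° cos 76° = (1/2)[sin(22°+76°) + sin(22°-76°)]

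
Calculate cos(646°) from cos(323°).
cos(646°) = cos²323° - sin²323° = 0.2756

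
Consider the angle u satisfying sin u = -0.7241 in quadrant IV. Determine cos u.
cos u = √(1 - sin²u) = 0.6897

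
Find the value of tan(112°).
tan(112°) = -2.475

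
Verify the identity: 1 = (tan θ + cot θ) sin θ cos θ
RHS = (sin θ/cos θ + cos θ/sin θ) sin θ cos θ = ((sin²θ + cos²θ)/(sin θ cos θ)) · sin θ cos θ = sin²θ + cos²θ = 1 = LHS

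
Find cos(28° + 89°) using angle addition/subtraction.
cos(28° + 89°) = cos 28° cos 89° - sin 28° sin 89° = -0.454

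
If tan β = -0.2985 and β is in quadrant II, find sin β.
sin β = 0.286 (using tan²β + 1 = sec²β)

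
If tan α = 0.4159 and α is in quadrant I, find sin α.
sin α = 0.384 (using tan²α + 1 = sec²α)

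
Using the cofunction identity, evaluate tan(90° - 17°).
tan(90° - 17°) = cot(17°) = 3.271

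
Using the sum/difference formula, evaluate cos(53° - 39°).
cos(53° - 39°) = cos 53° cos 39° + sin 53° sin 39° = 0.9703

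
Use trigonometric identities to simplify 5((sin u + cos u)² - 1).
5((sin u + cos u)² - 1) = 5(sin(2u)) (using Pythagorean + double angle)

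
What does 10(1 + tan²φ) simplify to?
10(1 + tan²φ) = 10(sec²φ) (using Pythagorean identity)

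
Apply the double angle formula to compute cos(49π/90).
cos(49π/90) = 2cos²49π/180 - 1 = -0.1392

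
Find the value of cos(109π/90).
cos(109π/90) = -0.788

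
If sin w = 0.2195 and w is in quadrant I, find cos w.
cos w = 0.9756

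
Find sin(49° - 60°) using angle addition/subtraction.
sin(49° - 60°) = sin 49° cos 60° - cos 49° sin 60° = -0.1908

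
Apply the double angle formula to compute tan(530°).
tan(530°) = 2 tan 265° / (1 - tan²265°) = -0.1763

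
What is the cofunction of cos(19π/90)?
cos(19π/90) = sin(π/2 - 19π/90) = sin(13π/45)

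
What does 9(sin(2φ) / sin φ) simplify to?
9(sin(2φ) / sin φ) = 9(2 cos φ) (using Double angle)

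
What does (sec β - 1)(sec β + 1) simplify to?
(sec β - 1)(sec β + 1) = tan²β (using Diff. of squares)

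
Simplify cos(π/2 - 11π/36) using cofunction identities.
cos(π/2 - 11π/36) = sin(11π/36)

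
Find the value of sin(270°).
sin(270°) = -1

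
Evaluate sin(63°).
sin(63°) = 0.891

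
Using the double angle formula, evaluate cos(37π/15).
cos(37π/15) = cos²37π/30 - sin²37π/30 = 0.1045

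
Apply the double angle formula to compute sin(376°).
sin(376°) = 2 sin 188° cos 188° = 0.2756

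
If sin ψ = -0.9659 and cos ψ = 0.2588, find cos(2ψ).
cos(2ψ) = cos²ψ - sin²ψ = -0.866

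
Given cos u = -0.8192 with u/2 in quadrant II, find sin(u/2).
sin(u/2) = ±√((1 - cos u)/2); positive since u/2 ∈ QII, so sin(u/2) = 0.9537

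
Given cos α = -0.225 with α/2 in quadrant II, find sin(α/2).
sin(α/2) = ±√((1 - cos α)/2); positive since α/2 ∈ QII, so sin(α/2) = 0.7826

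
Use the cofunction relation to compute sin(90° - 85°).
sin(90° - 85°) = cos(85°) = 0.08716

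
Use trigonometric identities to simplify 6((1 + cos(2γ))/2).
6((1 + cos(2γ))/2) = 6(cos²γ) (using Power reduction)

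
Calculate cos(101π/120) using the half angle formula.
cos(101π/120) = -√((1 + cos 101π/60)/2) = -0.8788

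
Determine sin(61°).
sin(61°) = 0.8746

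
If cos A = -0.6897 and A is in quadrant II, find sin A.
sin A = 0.7241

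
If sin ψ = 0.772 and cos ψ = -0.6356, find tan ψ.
tan ψ = sin ψ / cos ψ = -1.215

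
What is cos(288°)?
cos(288°) = 0.309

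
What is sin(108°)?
sin(108°) = 0.9511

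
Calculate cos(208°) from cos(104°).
cos(208°) = cos²104° - sin²104° = -0.8829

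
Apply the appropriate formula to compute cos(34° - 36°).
cos(34° - 36°) = cos 34° cos 36° + sin 34° sin 36° = 0.9994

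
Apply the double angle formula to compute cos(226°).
cos(226°) = cos²113° - sin²113° = -0.6947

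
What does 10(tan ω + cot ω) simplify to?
10(tan ω + cot ω) = 10(sec ω csc ω) (using Quotient identities)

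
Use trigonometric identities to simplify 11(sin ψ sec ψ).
11(sin ψ sec ψ) = 11(tan ψ) (using Reciprocal + quotient)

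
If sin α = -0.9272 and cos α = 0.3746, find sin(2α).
sin(2α) = 2 sin α cos α = -0.6947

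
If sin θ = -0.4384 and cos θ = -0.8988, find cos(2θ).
cos(2θ) = cos²θ - sin²θ = 0.6156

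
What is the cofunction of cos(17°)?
cos(17°) = sin(90° - 17°) = sin(73°)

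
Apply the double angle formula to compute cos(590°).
cos(590°) = cos²295° - sin²295° = -0.6428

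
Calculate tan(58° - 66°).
tan(58° - 66°) = (tan 58° - tan 66°)/(1 + tan 58° tan 66°) = -0.1405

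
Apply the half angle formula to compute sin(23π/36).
sin(23π/36) = √((1 - cos 23π/18)/2) = 0.9063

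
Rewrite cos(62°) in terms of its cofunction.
cos(62°) = sin(90° - 62°) = sin(28°)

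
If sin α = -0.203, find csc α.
csc α = 1/sin α = -4.926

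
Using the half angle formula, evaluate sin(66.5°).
sin(66.5°) = √((1 - cos 133°)/2) = 0.9171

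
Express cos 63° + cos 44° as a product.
cos 63° + cos 44° = 2 cos(53.5°) cos(9.5°)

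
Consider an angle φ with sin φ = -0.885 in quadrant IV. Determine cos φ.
cos φ = √(1 - sin²φ) = 0.4656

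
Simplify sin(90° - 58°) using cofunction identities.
sin(90° - 58°) = cos(58°)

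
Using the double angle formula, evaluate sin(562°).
sin(562°) = 2 sin 281° cos 281° = -0.3746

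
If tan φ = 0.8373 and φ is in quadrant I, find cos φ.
cos φ = 0.7667 (using tan²φ + 1 = sec²φ)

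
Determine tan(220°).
tan(220°) = 0.8391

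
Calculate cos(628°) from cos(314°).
cos(628°) = cos²314° - sin²314° = -0.0349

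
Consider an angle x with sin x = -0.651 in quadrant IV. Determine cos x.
cos x = √(1 - sin²x) = 0.7591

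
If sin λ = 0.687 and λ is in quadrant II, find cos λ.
cos λ = -0.7267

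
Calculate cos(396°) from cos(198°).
cos(396°) = cos²198° - sin²198° = 0.809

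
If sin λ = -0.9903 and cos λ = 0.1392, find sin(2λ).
sin(2λ) = 2 sin λ cos λ = -0.2757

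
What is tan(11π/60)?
tan(11π/60) = 0.6494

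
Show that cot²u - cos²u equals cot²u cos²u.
LHS = cos²u/sin²u - cos²u = cos²u(1/sin²u - 1) = cos²u · (1 - sin²u)/sin²u = cos²u · cos²u/sin²u = cos²u · cot²u = RHS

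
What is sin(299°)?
sin(299°) = -0.8746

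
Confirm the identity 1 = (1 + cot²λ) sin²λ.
RHS = csc²λ · sin²λ = (1/sin²λ) · sin²λ = 1 = LHS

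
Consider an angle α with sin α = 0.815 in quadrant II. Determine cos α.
cos α = ±√(1 - sin²α) = -0.5795 (negative in QII)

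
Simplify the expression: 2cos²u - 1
2cos²u - 1 = cos(2u) (using Double angle)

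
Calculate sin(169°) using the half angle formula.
sin(169°) = √((1 - cos 338°)/2) = 0.1908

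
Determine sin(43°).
sin(43°) = 0.682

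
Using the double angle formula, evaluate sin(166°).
sin(166°) = 2 sin 83° cos 83° = 0.2419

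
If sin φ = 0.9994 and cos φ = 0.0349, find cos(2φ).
cos(2φ) = cos²φ - sin²φ = -0.9976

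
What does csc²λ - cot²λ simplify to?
csc²λ - cot²λ = 1 (using Pythagorean identity)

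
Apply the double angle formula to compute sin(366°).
sin(366°) = 2 sin 183° cos 183° = 0.1045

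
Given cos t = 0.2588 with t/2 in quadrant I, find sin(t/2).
sin(t/2) = ±√((1 - cos t)/2); positive since t/2 ∈ QI, so sin(t/2) = 0.6088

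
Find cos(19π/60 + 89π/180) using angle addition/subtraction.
cos(19π/60 + 89π/180) = cos 19π/60 cos 89π/180 - sin 19π/60 sin 89π/180 = -0.829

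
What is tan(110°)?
tan(110°) = -2.747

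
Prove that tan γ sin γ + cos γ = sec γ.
LHS = sin²γ/cos γ + cos γ = (sin²γ + cos²γ)/cos γ = 1/cos γ = sec γ = RHS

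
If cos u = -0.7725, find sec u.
sec u = 1/cos u = -1.294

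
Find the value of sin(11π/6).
sin(11π/6) = -1/2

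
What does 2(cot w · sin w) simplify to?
2(cot w · sin w) = 2(cos w) (using Quotient identity)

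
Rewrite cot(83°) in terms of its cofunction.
cot(83°) = tan(90° - 83°) = tan(7°)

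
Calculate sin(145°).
sin(145°) = 0.5736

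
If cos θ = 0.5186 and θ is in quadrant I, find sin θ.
sin θ = 0.855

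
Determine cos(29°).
cos(29°) = 0.8746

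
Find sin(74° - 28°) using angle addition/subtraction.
sin(74° - 28°) = sin 74° cos 28° - cos 74° sin 28° = 0.7193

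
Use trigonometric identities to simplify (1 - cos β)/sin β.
(1 - cos β)/sin β = tan(β/2) (using Half angle)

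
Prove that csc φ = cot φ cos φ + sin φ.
RHS = cos²φ/sin φ + sin φ = (cos²φ + sin²φ)/sin φ = 1/sin φ = csc φ = LHS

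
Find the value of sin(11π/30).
sin(11π/30) = 0.9135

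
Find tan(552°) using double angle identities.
tan(552°) = 2 tan 276° / (1 - tan²276°) = 0.2126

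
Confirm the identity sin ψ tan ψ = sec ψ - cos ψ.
RHS = 1/cos ψ - cos ψ = (1 - cos²ψ)/cos ψ = sin²ψ/cos ψ = sin ψ · (sin ψ/cos ψ) = sin ψ tan ψ = LHS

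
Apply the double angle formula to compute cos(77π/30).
cos(77π/30) = cos²77π/60 - sin²77π/60 = -0.2079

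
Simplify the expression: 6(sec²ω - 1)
6(sec²ω - 1) = 6(tan²ω) (using Pythagorean identity)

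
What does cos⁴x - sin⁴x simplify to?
cos⁴x - sin⁴x = cos(2x) (using Factoring + double angle)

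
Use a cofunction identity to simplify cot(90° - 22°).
cot(90° - 22°) = tan(22°)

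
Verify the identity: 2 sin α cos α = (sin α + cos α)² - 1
RHS = sin²α + 2 sin α cos α + cos²α - 1 = (sin²α + cos²α) + 2 sin α cos α - 1 = 1 + 2 sin α cos α - 1 = 2 sin α cos α = LHS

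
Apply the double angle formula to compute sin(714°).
sin(714°) = 2 sin 357° cos 357° = -0.1045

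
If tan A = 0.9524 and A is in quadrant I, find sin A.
sin A = 0.6897 (using tan²A + 1 = sec²A)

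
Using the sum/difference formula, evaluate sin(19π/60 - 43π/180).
sin(19π/60 - 43π/180) = sin 19π/60 cos 43π/180 - cos 19π/60 sin 43π/180 = 0.2419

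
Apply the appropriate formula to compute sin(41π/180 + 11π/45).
sin(41π/180 + 11π/45) = sin 41π/180 cos 11π/45 + cos 41π/180 sin 11π/45 = 0.9962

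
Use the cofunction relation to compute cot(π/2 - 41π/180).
cot(π/2 - 41π/180) = tan(41π/180) = 0.8693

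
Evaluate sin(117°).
sin(117°) = 0.891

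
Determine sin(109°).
sin(109°) = 0.9455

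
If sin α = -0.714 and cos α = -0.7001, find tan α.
tan α = sin α / cos α = 1.02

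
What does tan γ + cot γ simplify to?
tan γ + cot γ = sec γ csc γ (using Quotient identities)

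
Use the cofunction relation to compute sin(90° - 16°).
sin(90° - 16°) = cos(16°) = 0.9613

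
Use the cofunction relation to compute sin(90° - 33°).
sin(90° - 33°) = cos(33°) = 0.8387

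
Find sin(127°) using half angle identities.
sin(127°) = √((1 - cos 254°)/2) = 0.7986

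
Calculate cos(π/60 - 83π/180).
cos(π/60 - 83π/180) = cos π/60 cos 83π/180 + sin π/60 sin 83π/180 = 0.1736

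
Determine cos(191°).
cos(191°) = -0.9816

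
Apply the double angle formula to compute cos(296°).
cos(296°) = cos²148° - sin²148° = 0.4384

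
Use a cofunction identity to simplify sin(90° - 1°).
sin(90° - 1°) = cos(1°)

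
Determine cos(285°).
cos(285°) = (√6-√2)/4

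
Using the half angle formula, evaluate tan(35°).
tan(35°) = sin 70° / (1 + cos 70°) = 0.7002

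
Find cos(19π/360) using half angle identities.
cos(19π/360) = √((1 + cos 19π/180)/2) = 0.9863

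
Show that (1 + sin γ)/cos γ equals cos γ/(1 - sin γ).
LHS = (1 + sin γ)(1 - sin γ) / (cos γ(1 - sin γ)) = (1 - sin²γ) / (cos γ(1 - sin γ)) = cos²γ / (cos γ(1 - sin γ)) = cos γ/(1 - sin γ) = RHS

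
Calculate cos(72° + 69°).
cos(72° + 69°) = cos 72° cos 69° - sin 72° sin 69° = -0.7771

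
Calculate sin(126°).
sin(126°) = 0.809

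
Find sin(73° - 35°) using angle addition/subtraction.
sin(73° - 35°) = sin 73° cos 35° - cos 73° sin 35° = 0.6157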